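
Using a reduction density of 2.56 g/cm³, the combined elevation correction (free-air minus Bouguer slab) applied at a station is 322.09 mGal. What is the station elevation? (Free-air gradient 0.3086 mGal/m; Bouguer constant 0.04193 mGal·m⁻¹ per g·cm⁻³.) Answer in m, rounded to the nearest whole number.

1600

Combined gradient = 0.3086 − 0.04193 × 2.56 = 0.2012592 mGal/m
h = 322.09 / 0.2012592 = 1600.37 m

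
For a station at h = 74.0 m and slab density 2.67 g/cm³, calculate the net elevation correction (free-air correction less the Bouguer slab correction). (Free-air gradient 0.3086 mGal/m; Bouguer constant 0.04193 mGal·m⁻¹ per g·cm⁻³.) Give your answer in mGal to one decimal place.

Combined gradient = 0.3086 − 0.04193 × 2.67 = 0.1966469 mGal/m
Combined elevation correction = 0.1966469 × 74.0 = 14.6 mGal

14.6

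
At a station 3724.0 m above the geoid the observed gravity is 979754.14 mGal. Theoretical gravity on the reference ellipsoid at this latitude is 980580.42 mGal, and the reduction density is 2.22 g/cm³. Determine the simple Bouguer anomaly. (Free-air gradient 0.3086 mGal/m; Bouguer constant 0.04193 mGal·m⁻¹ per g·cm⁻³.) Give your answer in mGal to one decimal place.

-23.7

Free-air correction = 0.3086 × 3724.0 = 1149.23 mGal
Free-air anomaly = 979754.14 − 980580.42 + (1149.23) = 322.95 mGal
Bouguer slab correction = 0.04193 × 2.22 × 3724.0 = 346.65 mGal
Simple Bouguer anomaly = 322.95 − (346.65) = -23.70 mGal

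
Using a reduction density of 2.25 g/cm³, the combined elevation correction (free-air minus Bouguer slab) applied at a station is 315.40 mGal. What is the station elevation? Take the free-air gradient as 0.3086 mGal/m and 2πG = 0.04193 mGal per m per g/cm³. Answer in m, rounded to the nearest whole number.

1472

Combined gradient = 0.3086 − 0.04193 × 2.25 = 0.2142575 mGal/m
h = 315.40 / 0.2142575 = 1472.06 m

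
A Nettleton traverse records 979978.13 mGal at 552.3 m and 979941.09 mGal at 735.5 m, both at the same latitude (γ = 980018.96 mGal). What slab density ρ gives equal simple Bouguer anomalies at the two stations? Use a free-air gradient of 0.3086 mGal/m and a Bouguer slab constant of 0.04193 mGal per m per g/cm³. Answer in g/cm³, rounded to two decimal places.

Δg_obs = 979941.09 − 979978.13 = -37.04 mGal over Δh = 735.5 − 552.3 = 183.2 m
Equal Bouguer anomalies ⇒ Δg_obs + (0.3086 − 0.04193ρ)·Δh = 0
0.3086 − 0.04193ρ = −Δg_obs/Δh = 0.20218
ρ = (0.3086 − 0.20218) / 0.04193 = 2.54 g/cm³

2.54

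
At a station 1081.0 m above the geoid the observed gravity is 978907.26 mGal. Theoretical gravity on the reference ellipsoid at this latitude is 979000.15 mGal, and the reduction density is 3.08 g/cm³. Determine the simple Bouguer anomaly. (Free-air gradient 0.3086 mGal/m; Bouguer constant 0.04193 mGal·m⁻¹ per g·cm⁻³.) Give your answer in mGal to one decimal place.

101.1

Free-air correction = 0.3086 × 1081.0 = 333.60 mGal
Free-air anomaly = 978907.26 − 979000.15 + (333.60) = 240.71 mGal
Bouguer slab correction = 0.04193 × 3.08 × 1081.0 = 139.61 mGal
Simple Bouguer anomaly = 240.71 − (139.61) = 101.10 mGal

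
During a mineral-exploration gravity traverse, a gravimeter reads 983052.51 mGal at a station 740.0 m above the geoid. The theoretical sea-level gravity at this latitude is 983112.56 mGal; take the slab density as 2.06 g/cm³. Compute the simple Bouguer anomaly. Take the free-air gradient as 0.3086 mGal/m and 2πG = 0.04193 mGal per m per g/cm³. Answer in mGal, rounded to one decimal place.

104.4

Free-air correction = 0.3086 × 740.0 = 228.36 mGal
Free-air anomaly = 983052.51 − 983112.56 + (228.36) = 168.31 mGal
Bouguer slab correction = 0.04193 × 2.06 × 740.0 = 63.92 mGal
Simple Bouguer anomaly = 168.31 − (63.92) = 104.39 mGal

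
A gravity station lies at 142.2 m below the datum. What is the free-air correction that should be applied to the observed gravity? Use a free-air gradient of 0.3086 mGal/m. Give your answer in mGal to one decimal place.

Free-air correction = 0.3086 × -142.2 = -43.9 mGal

-43.9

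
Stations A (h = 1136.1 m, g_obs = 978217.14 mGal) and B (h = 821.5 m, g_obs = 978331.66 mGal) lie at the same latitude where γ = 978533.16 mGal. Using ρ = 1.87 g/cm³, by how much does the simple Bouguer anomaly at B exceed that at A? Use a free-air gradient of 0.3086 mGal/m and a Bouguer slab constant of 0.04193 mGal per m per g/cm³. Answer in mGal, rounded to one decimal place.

Δg_SB(A) = 978217.14 − 978533.16 + 0.3086×1136.1 − 0.04193×1.87×1136.1 = -54.50 mGal
Δg_SB(B) = 978331.66 − 978533.16 + 0.3086×821.5 − 0.04193×1.87×821.5 = -12.40 mGal
Difference = -12.40 − (-54.50) = 42.10 mGal

42.1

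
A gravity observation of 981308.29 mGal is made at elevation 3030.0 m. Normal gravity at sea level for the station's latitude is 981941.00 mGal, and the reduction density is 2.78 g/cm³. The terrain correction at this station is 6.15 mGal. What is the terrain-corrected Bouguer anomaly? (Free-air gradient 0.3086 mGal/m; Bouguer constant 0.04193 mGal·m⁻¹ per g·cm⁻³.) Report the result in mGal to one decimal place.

-44.7

Free-air correction = 0.3086 × 3030.0 = 935.06 mGal
Free-air anomaly = 981308.29 − 981941.00 + (935.06) = 302.35 mGal
Bouguer slab correction = 0.04193 × 2.78 × 3030.0 = 353.19 mGal
Simple Bouguer anomaly = 302.35 − (353.19) = -50.84 mGal
Complete Bouguer anomaly = -50.84 + 6.15 = -44.69 mGal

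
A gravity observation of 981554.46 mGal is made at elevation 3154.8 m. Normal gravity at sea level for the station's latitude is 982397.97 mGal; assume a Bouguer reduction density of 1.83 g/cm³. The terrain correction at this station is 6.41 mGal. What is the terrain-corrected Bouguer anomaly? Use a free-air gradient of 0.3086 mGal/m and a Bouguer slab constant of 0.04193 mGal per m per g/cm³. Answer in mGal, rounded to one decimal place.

Free-air correction = 0.3086 × 3154.8 = 973.57 mGal
Free-air anomaly = 981554.46 − 982397.97 + (973.57) = 130.06 mGal
Bouguer slab correction = 0.04193 × 1.83 × 3154.8 = 242.07 mGal
Simple Bouguer anomaly = 130.06 − (242.07) = -112.01 mGal
Complete Bouguer anomaly = -112.01 + 6.41 = -105.60 mGal

-105.6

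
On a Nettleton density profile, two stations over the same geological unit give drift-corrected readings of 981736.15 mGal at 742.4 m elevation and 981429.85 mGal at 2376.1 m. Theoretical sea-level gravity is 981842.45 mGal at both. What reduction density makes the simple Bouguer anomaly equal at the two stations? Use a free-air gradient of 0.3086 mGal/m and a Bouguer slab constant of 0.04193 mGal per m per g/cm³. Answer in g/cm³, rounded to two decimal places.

2.89

Δg_obs = 981429.85 − 981736.15 = -306.30 mGal over Δh = 2376.1 − 742.4 = 1633.7 m
Equal Bouguer anomalies ⇒ Δg_obs + (0.3086 − 0.04193ρ)·Δh = 0
0.3086 − 0.04193ρ = −Δg_obs/Δh = 0.18749
ρ = (0.3086 − 0.18749) / 0.04193 = 2.89 g/cm³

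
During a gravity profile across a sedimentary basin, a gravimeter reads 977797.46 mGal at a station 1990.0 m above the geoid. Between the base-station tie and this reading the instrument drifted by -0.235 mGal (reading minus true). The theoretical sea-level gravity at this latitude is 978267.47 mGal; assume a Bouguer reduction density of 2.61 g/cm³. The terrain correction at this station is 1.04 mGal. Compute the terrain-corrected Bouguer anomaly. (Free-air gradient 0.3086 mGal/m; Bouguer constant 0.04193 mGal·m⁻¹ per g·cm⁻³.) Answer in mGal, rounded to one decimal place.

-72.4

Drift-corrected reading = 977797.46 − (-0.235) = 977797.695 mGal
Free-air correction = 0.3086 × 1990.0 = 614.11 mGal
Free-air anomaly = 977797.695 − 978267.47 + (614.11) = 144.335 mGal
Bouguer slab correction = 0.04193 × 2.61 × 1990.0 = 217.78 mGal
Simple Bouguer anomaly = 144.335 − (217.78) = -73.445 mGal
Complete Bouguer anomaly = -73.445 + 1.04 = -72.405 mGal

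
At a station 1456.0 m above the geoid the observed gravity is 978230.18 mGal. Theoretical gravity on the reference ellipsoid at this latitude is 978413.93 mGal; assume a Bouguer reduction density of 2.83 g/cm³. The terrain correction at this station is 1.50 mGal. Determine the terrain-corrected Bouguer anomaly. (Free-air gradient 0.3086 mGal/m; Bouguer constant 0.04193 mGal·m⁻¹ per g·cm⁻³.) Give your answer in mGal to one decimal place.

94.3

Free-air correction = 0.3086 × 1456.0 = 449.32 mGal
Free-air anomaly = 978230.18 − 978413.93 + (449.32) = 265.57 mGal
Bouguer slab correction = 0.04193 × 2.83 × 1456.0 = 172.77 mGal
Simple Bouguer anomaly = 265.57 − (172.77) = 92.80 mGal
Complete Bouguer anomaly = 92.80 + 1.50 = 94.30 mGal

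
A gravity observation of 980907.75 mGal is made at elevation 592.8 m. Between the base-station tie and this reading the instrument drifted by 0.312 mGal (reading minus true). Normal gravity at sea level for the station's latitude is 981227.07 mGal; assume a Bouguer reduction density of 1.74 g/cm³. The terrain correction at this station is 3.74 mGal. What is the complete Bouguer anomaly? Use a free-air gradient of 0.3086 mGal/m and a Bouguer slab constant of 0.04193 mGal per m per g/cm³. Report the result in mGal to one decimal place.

Drift-corrected reading = 980907.75 − (0.312) = 980907.438 mGal
Free-air correction = 0.3086 × 592.8 = 182.94 mGal
Free-air anomaly = 980907.438 − 981227.07 + (182.94) = -136.692 mGal
Bouguer slab correction = 0.04193 × 1.74 × 592.8 = 43.25 mGal
Simple Bouguer anomaly = -136.692 − (43.25) = -179.942 mGal
Complete Bouguer anomaly = -179.942 + 3.74 = -176.202 mGal

-176.2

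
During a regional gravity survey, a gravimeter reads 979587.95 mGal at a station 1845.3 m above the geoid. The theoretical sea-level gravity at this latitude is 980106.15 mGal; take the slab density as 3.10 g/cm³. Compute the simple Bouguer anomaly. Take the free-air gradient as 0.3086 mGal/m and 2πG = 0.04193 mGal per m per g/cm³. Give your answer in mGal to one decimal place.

-188.6

Free-air correction = 0.3086 × 1845.3 = 569.46 mGal
Free-air anomaly = 979587.95 − 980106.15 + (569.46) = 51.26 mGal
Bouguer slab correction = 0.04193 × 3.10 × 1845.3 = 239.86 mGal
Simple Bouguer anomaly = 51.26 − (239.86) = -188.60 mGal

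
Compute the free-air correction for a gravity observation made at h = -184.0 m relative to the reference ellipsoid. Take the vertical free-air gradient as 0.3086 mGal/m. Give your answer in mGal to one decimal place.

-56.8

Free-air correction = 0.3086 × -184.0 = -56.8 mGal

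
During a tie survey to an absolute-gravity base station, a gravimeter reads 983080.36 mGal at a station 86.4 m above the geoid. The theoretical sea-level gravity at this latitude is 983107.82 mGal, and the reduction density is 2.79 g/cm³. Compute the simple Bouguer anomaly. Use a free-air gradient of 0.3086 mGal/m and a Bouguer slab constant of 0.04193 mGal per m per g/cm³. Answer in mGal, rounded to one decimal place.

-10.9

Free-air correction = 0.3086 × 86.4 = 26.66 mGal
Free-air anomaly = 983080.36 − 983107.82 + (26.66) = -0.80 mGal
Bouguer slab correction = 0.04193 × 2.79 × 86.4 = 10.11 mGal
Simple Bouguer anomaly = -0.80 − (10.11) = -10.91 mGal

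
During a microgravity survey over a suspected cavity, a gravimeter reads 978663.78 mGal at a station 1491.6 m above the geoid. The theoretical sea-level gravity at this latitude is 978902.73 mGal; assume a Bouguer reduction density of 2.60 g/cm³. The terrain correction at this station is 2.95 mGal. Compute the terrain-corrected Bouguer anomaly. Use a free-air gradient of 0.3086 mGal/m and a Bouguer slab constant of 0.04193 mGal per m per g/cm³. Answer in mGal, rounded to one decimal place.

61.7

Free-air correction = 0.3086 × 1491.6 = 460.31 mGal
Free-air anomaly = 978663.78 − 978902.73 + (460.31) = 221.36 mGal
Bouguer slab correction = 0.04193 × 2.60 × 1491.6 = 162.61 mGal
Simple Bouguer anomaly = 221.36 − (162.61) = 58.75 mGal
Complete Bouguer anomaly = 58.75 + 2.95 = 61.70 mGal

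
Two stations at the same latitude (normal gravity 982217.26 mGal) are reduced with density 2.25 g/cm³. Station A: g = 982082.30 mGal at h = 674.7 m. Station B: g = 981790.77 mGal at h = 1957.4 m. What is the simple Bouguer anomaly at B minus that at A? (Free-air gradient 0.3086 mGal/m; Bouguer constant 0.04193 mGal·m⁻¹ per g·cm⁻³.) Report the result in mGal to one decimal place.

-16.7

Δg_SB(A) = 982082.30 − 982217.26 + 0.3086×674.7 − 0.04193×2.25×674.7 = 9.60 mGal
Δg_SB(B) = 981790.77 − 982217.26 + 0.3086×1957.4 − 0.04193×2.25×1957.4 = -7.10 mGal
Difference = -7.10 − (9.60) = -16.70 mGal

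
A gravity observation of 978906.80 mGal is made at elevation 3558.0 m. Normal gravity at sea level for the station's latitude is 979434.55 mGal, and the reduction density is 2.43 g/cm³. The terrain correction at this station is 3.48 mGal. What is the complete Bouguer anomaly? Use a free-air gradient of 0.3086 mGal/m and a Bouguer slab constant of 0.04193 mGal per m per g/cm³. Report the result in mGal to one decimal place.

Free-air correction = 0.3086 × 3558.0 = 1098.00 mGal
Free-air anomaly = 978906.80 − 979434.55 + (1098.00) = 570.25 mGal
Bouguer slab correction = 0.04193 × 2.43 × 3558.0 = 362.52 mGal
Simple Bouguer anomaly = 570.25 − (362.52) = 207.73 mGal
Complete Bouguer anomaly = 207.73 + 3.48 = 211.21 mGal

211.2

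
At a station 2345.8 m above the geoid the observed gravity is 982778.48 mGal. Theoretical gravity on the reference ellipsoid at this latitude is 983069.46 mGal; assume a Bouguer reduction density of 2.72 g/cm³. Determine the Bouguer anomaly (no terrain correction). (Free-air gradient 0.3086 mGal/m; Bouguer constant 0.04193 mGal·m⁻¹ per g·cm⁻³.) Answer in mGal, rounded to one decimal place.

165.4

Free-air correction = 0.3086 × 2345.8 = 723.91 mGal
Free-air anomaly = 982778.48 − 983069.46 + (723.91) = 432.93 mGal
Bouguer slab correction = 0.04193 × 2.72 × 2345.8 = 267.54 mGal
Simple Bouguer anomaly = 432.93 − (267.54) = 165.39 mGal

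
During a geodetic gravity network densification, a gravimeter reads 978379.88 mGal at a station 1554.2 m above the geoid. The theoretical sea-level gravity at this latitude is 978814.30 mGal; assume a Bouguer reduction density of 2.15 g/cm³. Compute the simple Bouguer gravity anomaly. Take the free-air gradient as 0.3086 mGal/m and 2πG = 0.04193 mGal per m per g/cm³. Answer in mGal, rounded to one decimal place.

Free-air correction = 0.3086 × 1554.2 = 479.63 mGal
Free-air anomaly = 978379.88 − 978814.30 + (479.63) = 45.21 mGal
Bouguer slab correction = 0.04193 × 2.15 × 1554.2 = 140.11 mGal
Simple Bouguer anomaly = 45.21 − (140.11) = -94.90 mGal

-94.9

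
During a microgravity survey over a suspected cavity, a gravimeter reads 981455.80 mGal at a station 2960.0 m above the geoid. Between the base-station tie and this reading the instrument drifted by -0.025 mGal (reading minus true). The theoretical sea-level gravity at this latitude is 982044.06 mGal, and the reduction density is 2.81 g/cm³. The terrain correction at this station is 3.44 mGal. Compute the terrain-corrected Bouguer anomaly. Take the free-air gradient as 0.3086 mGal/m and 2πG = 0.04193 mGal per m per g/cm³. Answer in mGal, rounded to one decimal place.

-20.1

Drift-corrected reading = 981455.80 − (-0.025) = 981455.825 mGal
Free-air correction = 0.3086 × 2960.0 = 913.46 mGal
Free-air anomaly = 981455.825 − 982044.06 + (913.46) = 325.225 mGal
Bouguer slab correction = 0.04193 × 2.81 × 2960.0 = 348.76 mGal
Simple Bouguer anomaly = 325.225 − (348.76) = -23.535 mGal
Complete Bouguer anomaly = -23.535 + 3.44 = -20.095 mGal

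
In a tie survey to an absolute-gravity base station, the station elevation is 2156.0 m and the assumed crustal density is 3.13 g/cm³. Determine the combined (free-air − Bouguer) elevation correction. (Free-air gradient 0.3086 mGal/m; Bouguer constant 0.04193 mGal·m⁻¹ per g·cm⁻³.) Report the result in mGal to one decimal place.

382.4

Combined gradient = 0.3086 − 0.04193 × 3.13 = 0.1773591 mGal/m
Combined elevation correction = 0.1773591 × 2156.0 = 382.4 mGal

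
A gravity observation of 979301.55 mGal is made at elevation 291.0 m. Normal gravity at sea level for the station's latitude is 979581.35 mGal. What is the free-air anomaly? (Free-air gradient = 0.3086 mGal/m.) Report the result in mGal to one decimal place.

-190.0

Free-air correction = 0.3086 × 291.0 = 89.80 mGal
Free-air anomaly = 979301.55 − 979581.35 + (89.80) = -190.00 mGal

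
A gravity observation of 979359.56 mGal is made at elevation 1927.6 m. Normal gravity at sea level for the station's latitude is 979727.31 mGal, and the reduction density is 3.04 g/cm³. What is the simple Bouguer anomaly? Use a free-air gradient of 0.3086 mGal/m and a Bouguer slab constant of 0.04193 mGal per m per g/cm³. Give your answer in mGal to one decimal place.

-18.6

Free-air correction = 0.3086 × 1927.6 = 594.86 mGal
Free-air anomaly = 979359.56 − 979727.31 + (594.86) = 227.11 mGal
Bouguer slab correction = 0.04193 × 3.04 × 1927.6 = 245.71 mGal
Simple Bouguer anomaly = 227.11 − (245.71) = -18.60 mGal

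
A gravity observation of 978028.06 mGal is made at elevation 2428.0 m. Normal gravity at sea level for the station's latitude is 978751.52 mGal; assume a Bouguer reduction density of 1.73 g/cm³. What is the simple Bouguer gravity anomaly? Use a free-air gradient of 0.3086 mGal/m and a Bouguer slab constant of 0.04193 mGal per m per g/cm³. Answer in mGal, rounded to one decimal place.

-150.3

Free-air correction = 0.3086 × 2428.0 = 749.28 mGal
Free-air anomaly = 978028.06 − 978751.52 + (749.28) = 25.82 mGal
Bouguer slab correction = 0.04193 × 1.73 × 2428.0 = 176.12 mGal
Simple Bouguer anomaly = 25.82 − (176.12) = -150.30 mGal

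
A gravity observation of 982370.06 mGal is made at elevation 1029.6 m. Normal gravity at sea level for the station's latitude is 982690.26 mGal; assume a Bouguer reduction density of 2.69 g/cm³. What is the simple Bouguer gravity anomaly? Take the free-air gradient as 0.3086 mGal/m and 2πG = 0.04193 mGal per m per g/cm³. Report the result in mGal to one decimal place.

Free-air correction = 0.3086 × 1029.6 = 317.73 mGal
Free-air anomaly = 982370.06 − 982690.26 + (317.73) = -2.47 mGal
Bouguer slab correction = 0.04193 × 2.69 × 1029.6 = 116.13 mGal
Simple Bouguer anomaly = -2.47 − (116.13) = -118.60 mGal

-118.6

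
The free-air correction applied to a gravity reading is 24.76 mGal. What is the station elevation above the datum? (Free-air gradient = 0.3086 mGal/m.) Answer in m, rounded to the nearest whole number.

h = 24.76 / 0.3086 = 80.23 m

80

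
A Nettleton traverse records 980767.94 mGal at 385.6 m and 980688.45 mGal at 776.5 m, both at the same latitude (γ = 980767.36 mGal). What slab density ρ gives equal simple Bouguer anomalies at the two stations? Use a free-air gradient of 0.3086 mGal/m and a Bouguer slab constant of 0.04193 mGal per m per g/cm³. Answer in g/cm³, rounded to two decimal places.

2.51

Δg_obs = 980688.45 − 980767.94 = -79.49 mGal over Δh = 776.5 − 385.6 = 390.9 m
Equal Bouguer anomalies ⇒ Δg_obs + (0.3086 − 0.04193ρ)·Δh = 0
0.3086 − 0.04193ρ = −Δg_obs/Δh = 0.20335
ρ = (0.3086 − 0.20335) / 0.04193 = 2.51 g/cm³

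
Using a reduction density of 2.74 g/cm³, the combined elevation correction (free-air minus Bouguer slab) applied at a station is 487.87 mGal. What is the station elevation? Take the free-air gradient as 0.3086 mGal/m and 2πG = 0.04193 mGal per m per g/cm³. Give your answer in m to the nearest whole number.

Combined gradient = 0.3086 − 0.04193 × 2.74 = 0.1937118 mGal/m
h = 487.87 / 0.1937118 = 2518.54 m

2519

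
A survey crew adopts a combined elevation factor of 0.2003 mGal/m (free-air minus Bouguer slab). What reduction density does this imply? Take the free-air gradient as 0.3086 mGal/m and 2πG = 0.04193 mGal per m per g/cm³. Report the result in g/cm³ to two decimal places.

0.2003 = 0.3086 − 0.04193 × ρ
ρ = (0.3086 − 0.2003) / 0.04193 = 2.58 g/cm³

2.58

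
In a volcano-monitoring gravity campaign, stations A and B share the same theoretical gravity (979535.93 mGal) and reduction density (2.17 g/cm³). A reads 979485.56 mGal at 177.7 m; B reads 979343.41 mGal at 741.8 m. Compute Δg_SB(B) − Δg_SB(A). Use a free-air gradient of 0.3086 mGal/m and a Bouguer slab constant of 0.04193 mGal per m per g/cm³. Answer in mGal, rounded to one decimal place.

-19.4

Δg_SB(A) = 979485.56 − 979535.93 + 0.3086×177.7 − 0.04193×2.17×177.7 = -11.70 mGal
Δg_SB(B) = 979343.41 − 979535.93 + 0.3086×741.8 − 0.04193×2.17×741.8 = -31.10 mGal
Difference = -31.10 − (-11.70) = -19.40 mGal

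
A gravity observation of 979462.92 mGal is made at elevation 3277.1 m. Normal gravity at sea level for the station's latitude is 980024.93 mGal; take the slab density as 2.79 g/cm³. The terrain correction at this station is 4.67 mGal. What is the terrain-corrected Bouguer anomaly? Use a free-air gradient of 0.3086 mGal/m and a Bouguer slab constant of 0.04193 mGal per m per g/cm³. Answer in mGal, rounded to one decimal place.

Free-air correction = 0.3086 × 3277.1 = 1011.31 mGal
Free-air anomaly = 979462.92 − 980024.93 + (1011.31) = 449.30 mGal
Bouguer slab correction = 0.04193 × 2.79 × 3277.1 = 383.37 mGal
Simple Bouguer anomaly = 449.30 − (383.37) = 65.93 mGal
Complete Bouguer anomaly = 65.93 + 4.67 = 70.60 mGal

70.6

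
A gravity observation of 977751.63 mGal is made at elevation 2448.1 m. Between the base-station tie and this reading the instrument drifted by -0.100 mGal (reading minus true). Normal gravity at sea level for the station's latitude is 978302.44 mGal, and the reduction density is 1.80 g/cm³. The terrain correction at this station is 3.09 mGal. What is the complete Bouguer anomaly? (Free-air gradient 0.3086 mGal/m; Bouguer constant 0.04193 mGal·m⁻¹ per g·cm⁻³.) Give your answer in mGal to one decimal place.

23.1

Drift-corrected reading = 977751.63 − (-0.100) = 977751.730 mGal
Free-air correction = 0.3086 × 2448.1 = 755.48 mGal
Free-air anomaly = 977751.730 − 978302.44 + (755.48) = 204.770 mGal
Bouguer slab correction = 0.04193 × 1.80 × 2448.1 = 184.77 mGal
Simple Bouguer anomaly = 204.770 − (184.77) = 20.000 mGal
Complete Bouguer anomaly = 20.000 + 3.09 = 23.090 mGal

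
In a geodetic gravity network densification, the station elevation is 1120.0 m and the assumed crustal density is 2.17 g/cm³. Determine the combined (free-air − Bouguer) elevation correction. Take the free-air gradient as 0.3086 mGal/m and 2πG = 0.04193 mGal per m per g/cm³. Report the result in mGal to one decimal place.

Combined gradient = 0.3086 − 0.04193 × 2.17 = 0.2176119 mGal/m
Combined elevation correction = 0.2176119 × 1120.0 = 243.7 mGal

243.7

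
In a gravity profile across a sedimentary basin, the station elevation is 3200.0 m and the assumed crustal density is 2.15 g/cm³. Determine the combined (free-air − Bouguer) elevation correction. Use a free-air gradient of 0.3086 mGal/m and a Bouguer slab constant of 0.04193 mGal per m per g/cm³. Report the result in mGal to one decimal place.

699.0

Combined gradient = 0.3086 − 0.04193 × 2.15 = 0.2184505 mGal/m
Combined elevation correction = 0.2184505 × 3200.0 = 699.0 mGal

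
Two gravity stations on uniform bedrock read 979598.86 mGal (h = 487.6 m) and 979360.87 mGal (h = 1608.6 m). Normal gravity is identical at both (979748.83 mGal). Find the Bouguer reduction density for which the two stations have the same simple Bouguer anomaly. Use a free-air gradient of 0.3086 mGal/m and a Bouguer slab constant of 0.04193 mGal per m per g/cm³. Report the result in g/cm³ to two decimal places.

Δg_obs = 979360.87 − 979598.86 = -237.99 mGal over Δh = 1608.6 − 487.6 = 1121.0 m
Equal Bouguer anomalies ⇒ Δg_obs + (0.3086 − 0.04193ρ)·Δh = 0
0.3086 − 0.04193ρ = −Δg_obs/Δh = 0.21230
ρ = (0.3086 − 0.21230) / 0.04193 = 2.30 g/cm³

2.30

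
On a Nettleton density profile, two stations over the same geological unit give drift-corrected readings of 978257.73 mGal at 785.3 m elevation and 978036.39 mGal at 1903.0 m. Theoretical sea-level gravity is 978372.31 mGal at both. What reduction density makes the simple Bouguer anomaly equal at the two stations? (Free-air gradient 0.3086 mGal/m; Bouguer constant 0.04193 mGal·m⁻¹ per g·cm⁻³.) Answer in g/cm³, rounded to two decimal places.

2.64

Δg_obs = 978036.39 − 978257.73 = -221.34 mGal over Δh = 1903.0 − 785.3 = 1117.7 m
Equal Bouguer anomalies ⇒ Δg_obs + (0.3086 − 0.04193ρ)·Δh = 0
0.3086 − 0.04193ρ = −Δg_obs/Δh = 0.19803
ρ = (0.3086 − 0.19803) / 0.04193 = 2.64 g/cm³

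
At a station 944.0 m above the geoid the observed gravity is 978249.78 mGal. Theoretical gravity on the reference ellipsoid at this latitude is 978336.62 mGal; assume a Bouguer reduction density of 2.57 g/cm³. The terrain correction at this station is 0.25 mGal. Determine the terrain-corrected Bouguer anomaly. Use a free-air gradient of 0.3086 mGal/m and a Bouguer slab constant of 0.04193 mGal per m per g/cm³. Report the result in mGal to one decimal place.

Free-air correction = 0.3086 × 944.0 = 291.32 mGal
Free-air anomaly = 978249.78 − 978336.62 + (291.32) = 204.48 mGal
Bouguer slab correction = 0.04193 × 2.57 × 944.0 = 101.73 mGal
Simple Bouguer anomaly = 204.48 − (101.73) = 102.75 mGal
Complete Bouguer anomaly = 102.75 + 0.25 = 103.00 mGal

103.0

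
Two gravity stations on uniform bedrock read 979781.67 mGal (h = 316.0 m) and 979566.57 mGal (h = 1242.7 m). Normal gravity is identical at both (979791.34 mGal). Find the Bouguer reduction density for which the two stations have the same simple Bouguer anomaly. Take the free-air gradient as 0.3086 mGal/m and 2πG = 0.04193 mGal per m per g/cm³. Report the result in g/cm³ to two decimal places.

Δg_obs = 979566.57 − 979781.67 = -215.10 mGal over Δh = 1242.7 − 316.0 = 926.7 m
Equal Bouguer anomalies ⇒ Δg_obs + (0.3086 − 0.04193ρ)·Δh = 0
0.3086 − 0.04193ρ = −Δg_obs/Δh = 0.23211
ρ = (0.3086 − 0.23211) / 0.04193 = 1.82 g/cm³

1.82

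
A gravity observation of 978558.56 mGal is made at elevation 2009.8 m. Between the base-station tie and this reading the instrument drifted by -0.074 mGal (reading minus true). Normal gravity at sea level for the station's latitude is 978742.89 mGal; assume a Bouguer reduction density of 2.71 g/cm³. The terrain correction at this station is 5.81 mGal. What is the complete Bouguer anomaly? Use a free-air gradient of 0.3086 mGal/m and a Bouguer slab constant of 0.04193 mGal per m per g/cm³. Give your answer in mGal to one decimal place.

Drift-corrected reading = 978558.56 − (-0.074) = 978558.634 mGal
Free-air correction = 0.3086 × 2009.8 = 620.22 mGal
Free-air anomaly = 978558.634 − 978742.89 + (620.22) = 435.964 mGal
Bouguer slab correction = 0.04193 × 2.71 × 2009.8 = 228.37 mGal
Simple Bouguer anomaly = 435.964 − (228.37) = 207.594 mGal
Complete Bouguer anomaly = 207.594 + 5.81 = 213.404 mGal

213.4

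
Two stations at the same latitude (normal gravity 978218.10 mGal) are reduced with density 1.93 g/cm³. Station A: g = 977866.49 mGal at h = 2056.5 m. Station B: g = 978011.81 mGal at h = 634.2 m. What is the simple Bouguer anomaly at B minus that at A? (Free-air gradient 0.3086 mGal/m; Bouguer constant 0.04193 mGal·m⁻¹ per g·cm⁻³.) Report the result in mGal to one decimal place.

Δg_SB(A) = 977866.49 − 978218.10 + 0.3086×2056.5 − 0.04193×1.93×2056.5 = 116.60 mGal
Δg_SB(B) = 978011.81 − 978218.10 + 0.3086×634.2 − 0.04193×1.93×634.2 = -61.90 mGal
Difference = -61.90 − (116.60) = -178.50 mGal

-178.5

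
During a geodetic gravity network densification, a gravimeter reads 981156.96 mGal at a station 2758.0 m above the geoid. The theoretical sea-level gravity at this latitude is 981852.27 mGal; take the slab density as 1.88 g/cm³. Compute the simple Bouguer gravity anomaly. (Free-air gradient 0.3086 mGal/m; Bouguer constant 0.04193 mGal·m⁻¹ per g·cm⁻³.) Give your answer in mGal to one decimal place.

Free-air correction = 0.3086 × 2758.0 = 851.12 mGal
Free-air anomaly = 981156.96 − 981852.27 + (851.12) = 155.81 mGal
Bouguer slab correction = 0.04193 × 1.88 × 2758.0 = 217.41 mGal
Simple Bouguer anomaly = 155.81 − (217.41) = -61.60 mGal

-61.6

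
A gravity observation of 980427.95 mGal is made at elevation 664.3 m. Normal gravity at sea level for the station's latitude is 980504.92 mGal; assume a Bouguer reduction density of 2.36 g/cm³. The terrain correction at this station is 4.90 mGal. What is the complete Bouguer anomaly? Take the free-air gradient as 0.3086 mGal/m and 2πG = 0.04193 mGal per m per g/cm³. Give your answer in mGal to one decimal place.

Free-air correction = 0.3086 × 664.3 = 205.00 mGal
Free-air anomaly = 980427.95 − 980504.92 + (205.00) = 128.03 mGal
Bouguer slab correction = 0.04193 × 2.36 × 664.3 = 65.74 mGal
Simple Bouguer anomaly = 128.03 − (65.74) = 62.29 mGal
Complete Bouguer anomaly = 62.29 + 4.90 = 67.19 mGal

67.2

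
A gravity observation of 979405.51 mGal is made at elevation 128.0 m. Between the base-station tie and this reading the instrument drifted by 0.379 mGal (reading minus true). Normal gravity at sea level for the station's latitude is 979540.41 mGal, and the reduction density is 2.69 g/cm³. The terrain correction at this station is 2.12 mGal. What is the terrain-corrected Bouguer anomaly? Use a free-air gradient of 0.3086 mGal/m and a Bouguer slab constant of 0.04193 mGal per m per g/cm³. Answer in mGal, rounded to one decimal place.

Drift-corrected reading = 979405.51 − (0.379) = 979405.131 mGal
Free-air correction = 0.3086 × 128.0 = 39.50 mGal
Free-air anomaly = 979405.131 − 979540.41 + (39.50) = -95.779 mGal
Bouguer slab correction = 0.04193 × 2.69 × 128.0 = 14.44 mGal
Simple Bouguer anomaly = -95.779 − (14.44) = -110.219 mGal
Complete Bouguer anomaly = -110.219 + 2.12 = -108.099 mGal

-108.1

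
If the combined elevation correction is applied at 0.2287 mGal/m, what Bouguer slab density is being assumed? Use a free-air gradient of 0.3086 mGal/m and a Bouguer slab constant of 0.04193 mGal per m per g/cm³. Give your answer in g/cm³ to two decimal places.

0.2287 = 0.3086 − 0.04193 × ρ
ρ = (0.3086 − 0.2287) / 0.04193 = 1.91 g/cm³

1.91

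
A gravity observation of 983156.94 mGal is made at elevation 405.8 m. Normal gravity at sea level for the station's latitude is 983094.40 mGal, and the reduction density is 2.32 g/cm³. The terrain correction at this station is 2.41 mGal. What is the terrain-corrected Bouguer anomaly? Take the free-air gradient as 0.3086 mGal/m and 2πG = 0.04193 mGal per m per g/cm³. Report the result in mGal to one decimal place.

150.7

Free-air correction = 0.3086 × 405.8 = 125.23 mGal
Free-air anomaly = 983156.94 − 983094.40 + (125.23) = 187.77 mGal
Bouguer slab correction = 0.04193 × 2.32 × 405.8 = 39.48 mGal
Simple Bouguer anomaly = 187.77 − (39.48) = 148.29 mGal
Complete Bouguer anomaly = 148.29 + 2.41 = 150.70 mGal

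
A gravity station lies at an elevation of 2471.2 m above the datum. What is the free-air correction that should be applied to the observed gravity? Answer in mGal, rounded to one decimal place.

762.6

Free-air correction = 0.3086 × 2471.2 = 762.6 mGal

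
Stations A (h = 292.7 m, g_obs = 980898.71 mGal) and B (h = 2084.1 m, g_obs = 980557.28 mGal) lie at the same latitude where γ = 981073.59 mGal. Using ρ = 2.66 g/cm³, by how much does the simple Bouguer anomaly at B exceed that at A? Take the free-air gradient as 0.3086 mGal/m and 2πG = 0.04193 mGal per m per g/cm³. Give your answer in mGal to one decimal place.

11.6

Δg_SB(A) = 980898.71 − 981073.59 + 0.3086×292.7 − 0.04193×2.66×292.7 = -117.20 mGal
Δg_SB(B) = 980557.28 − 981073.59 + 0.3086×2084.1 − 0.04193×2.66×2084.1 = -105.60 mGal
Difference = -105.60 − (-117.20) = 11.60 mGal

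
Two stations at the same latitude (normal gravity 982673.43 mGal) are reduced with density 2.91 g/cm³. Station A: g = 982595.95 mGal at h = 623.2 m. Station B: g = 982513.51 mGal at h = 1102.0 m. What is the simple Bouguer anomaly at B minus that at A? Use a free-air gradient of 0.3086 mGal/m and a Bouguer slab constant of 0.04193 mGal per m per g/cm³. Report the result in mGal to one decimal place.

Δg_SB(A) = 982595.95 − 982673.43 + 0.3086×623.2 − 0.04193×2.91×623.2 = 38.80 mGal
Δg_SB(B) = 982513.51 − 982673.43 + 0.3086×1102.0 − 0.04193×2.91×1102.0 = 45.70 mGal
Difference = 45.70 − (38.80) = 6.90 mGal

6.9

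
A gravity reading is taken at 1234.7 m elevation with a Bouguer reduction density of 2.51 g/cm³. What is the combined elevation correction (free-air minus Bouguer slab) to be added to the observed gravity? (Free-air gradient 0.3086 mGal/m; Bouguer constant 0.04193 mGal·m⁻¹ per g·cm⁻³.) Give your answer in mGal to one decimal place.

251.1

Combined gradient = 0.3086 − 0.04193 × 2.51 = 0.2033557 mGal/m
Combined elevation correction = 0.2033557 × 1234.7 = 251.1 mGal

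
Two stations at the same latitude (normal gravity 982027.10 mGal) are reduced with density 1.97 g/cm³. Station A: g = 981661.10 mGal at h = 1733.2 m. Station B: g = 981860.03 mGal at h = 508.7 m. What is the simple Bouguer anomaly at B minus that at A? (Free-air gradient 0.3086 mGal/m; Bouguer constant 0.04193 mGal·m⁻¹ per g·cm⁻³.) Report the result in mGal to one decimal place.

Δg_SB(A) = 981661.10 − 982027.10 + 0.3086×1733.2 − 0.04193×1.97×1733.2 = 25.70 mGal
Δg_SB(B) = 981860.03 − 982027.10 + 0.3086×508.7 − 0.04193×1.97×508.7 = -52.10 mGal
Difference = -52.10 − (25.70) = -77.80 mGal

-77.8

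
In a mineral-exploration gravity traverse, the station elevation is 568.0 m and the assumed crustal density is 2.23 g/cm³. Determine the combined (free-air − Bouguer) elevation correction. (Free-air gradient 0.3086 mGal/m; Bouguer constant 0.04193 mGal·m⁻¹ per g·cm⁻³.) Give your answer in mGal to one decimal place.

122.2

Combined gradient = 0.3086 − 0.04193 × 2.23 = 0.2150961 mGal/m
Combined elevation correction = 0.2150961 × 568.0 = 122.2 mGal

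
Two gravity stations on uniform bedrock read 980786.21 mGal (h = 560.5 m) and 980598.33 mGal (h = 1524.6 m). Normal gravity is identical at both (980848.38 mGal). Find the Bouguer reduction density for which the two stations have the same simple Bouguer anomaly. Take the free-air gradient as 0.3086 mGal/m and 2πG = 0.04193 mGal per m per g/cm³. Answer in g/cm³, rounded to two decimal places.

Δg_obs = 980598.33 − 980786.21 = -187.88 mGal over Δh = 1524.6 − 560.5 = 964.1 m
Equal Bouguer anomalies ⇒ Δg_obs + (0.3086 − 0.04193ρ)·Δh = 0
0.3086 − 0.04193ρ = −Δg_obs/Δh = 0.19488
ρ = (0.3086 − 0.19488) / 0.04193 = 2.71 g/cm³

2.71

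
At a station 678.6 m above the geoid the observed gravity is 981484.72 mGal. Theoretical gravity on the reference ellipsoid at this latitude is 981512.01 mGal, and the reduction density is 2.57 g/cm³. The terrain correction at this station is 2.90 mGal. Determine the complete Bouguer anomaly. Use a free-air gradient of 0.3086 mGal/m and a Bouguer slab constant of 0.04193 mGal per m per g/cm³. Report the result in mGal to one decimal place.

111.9

Free-air correction = 0.3086 × 678.6 = 209.42 mGal
Free-air anomaly = 981484.72 − 981512.01 + (209.42) = 182.13 mGal
Bouguer slab correction = 0.04193 × 2.57 × 678.6 = 73.13 mGal
Simple Bouguer anomaly = 182.13 − (73.13) = 109.00 mGal
Complete Bouguer anomaly = 109.00 + 2.90 = 111.90 mGal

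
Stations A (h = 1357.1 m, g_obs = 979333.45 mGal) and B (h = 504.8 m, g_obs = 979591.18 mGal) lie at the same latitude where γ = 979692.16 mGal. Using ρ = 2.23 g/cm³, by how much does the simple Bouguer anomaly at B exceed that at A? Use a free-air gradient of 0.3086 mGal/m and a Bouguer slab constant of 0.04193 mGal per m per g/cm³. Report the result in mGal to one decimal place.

Δg_SB(A) = 979333.45 − 979692.16 + 0.3086×1357.1 − 0.04193×2.23×1357.1 = -66.80 mGal
Δg_SB(B) = 979591.18 − 979692.16 + 0.3086×504.8 − 0.04193×2.23×504.8 = 7.60 mGal
Difference = 7.60 − (-66.80) = 74.40 mGal

74.4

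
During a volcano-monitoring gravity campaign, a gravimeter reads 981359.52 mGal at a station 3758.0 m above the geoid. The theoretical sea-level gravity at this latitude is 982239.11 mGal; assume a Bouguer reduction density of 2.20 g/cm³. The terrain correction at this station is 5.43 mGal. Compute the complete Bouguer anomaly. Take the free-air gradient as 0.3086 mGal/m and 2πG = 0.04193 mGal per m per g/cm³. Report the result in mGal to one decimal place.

-61.1

Free-air correction = 0.3086 × 3758.0 = 1159.72 mGal
Free-air anomaly = 981359.52 − 982239.11 + (1159.72) = 280.13 mGal
Bouguer slab correction = 0.04193 × 2.20 × 3758.0 = 346.66 mGal
Simple Bouguer anomaly = 280.13 − (346.66) = -66.53 mGal
Complete Bouguer anomaly = -66.53 + 5.43 = -61.10 mGal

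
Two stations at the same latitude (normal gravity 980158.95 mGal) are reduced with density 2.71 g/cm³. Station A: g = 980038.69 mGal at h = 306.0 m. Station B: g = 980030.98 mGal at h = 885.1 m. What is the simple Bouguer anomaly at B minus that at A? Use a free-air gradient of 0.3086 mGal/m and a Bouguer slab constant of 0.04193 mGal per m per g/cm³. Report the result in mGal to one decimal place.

105.2

Δg_SB(A) = 980038.69 − 980158.95 + 0.3086×306.0 − 0.04193×2.71×306.0 = -60.60 mGal
Δg_SB(B) = 980030.98 − 980158.95 + 0.3086×885.1 − 0.04193×2.71×885.1 = 44.60 mGal
Difference = 44.60 − (-60.60) = 105.20 mGal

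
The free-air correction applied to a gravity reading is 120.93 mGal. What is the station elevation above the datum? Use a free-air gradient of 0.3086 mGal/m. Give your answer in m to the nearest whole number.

h = 120.93 / 0.3086 = 391.87 m

392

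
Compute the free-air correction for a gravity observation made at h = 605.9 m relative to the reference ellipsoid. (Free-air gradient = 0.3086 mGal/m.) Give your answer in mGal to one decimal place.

187.0

Free-air correction = 0.3086 × 605.9 = 187.0 mGal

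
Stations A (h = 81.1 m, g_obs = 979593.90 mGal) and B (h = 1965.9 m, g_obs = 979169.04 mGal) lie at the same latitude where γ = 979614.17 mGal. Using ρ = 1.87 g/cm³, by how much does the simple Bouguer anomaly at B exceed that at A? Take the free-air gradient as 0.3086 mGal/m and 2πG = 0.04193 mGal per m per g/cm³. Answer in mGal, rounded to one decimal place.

Δg_SB(A) = 979593.90 − 979614.17 + 0.3086×81.1 − 0.04193×1.87×81.1 = -1.60 mGal
Δg_SB(B) = 979169.04 − 979614.17 + 0.3086×1965.9 − 0.04193×1.87×1965.9 = 7.40 mGal
Difference = 7.40 − (-1.60) = 9.00 mGal

9.0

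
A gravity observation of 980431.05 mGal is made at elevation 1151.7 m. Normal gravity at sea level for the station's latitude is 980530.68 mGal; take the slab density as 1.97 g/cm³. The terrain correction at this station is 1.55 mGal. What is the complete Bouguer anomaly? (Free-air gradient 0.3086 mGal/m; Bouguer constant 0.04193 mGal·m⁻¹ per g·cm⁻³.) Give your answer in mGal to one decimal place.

162.2

Free-air correction = 0.3086 × 1151.7 = 355.41 mGal
Free-air anomaly = 980431.05 − 980530.68 + (355.41) = 255.78 mGal
Bouguer slab correction = 0.04193 × 1.97 × 1151.7 = 95.13 mGal
Simple Bouguer anomaly = 255.78 − (95.13) = 160.65 mGal
Complete Bouguer anomaly = 160.65 + 1.55 = 162.20 mGal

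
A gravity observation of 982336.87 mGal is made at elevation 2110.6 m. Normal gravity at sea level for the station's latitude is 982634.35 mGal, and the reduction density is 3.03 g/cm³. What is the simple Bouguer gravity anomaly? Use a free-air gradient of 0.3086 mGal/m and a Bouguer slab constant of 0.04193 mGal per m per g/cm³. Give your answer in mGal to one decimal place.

Free-air correction = 0.3086 × 2110.6 = 651.33 mGal
Free-air anomaly = 982336.87 − 982634.35 + (651.33) = 353.85 mGal
Bouguer slab correction = 0.04193 × 3.03 × 2110.6 = 268.15 mGal
Simple Bouguer anomaly = 353.85 − (268.15) = 85.70 mGal

85.7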